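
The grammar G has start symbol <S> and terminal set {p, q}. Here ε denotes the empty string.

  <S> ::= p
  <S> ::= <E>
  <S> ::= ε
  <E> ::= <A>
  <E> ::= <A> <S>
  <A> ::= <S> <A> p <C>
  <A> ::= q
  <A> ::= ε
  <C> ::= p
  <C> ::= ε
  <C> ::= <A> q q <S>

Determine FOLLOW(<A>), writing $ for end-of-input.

FIRST(<S>): from <S>::=p we get {p}; from <S>::=<E> we get {ε, p, q}; from <S>::=ε we get {ε}. So FIRST(<S>) = {ε, p, q}.
FIRST(<A>): from <A>::=<S> <A> p <C> we get {p, q}; from <A>::=q we get {q}; from <A>::=ε we get {ε}. So FIRST(<A>) = {ε, p, q}.
FIRST(<E>): from <E>::=<A> we get {ε, p, q}; from <E>::=<A> <S> we get {ε, p, q}. So FIRST(<E>) = {ε, p, q}.
FIRST(<C>): from <C>::=p we get {p}; from <C>::=ε we get {ε}; from <C>::=<A> q q <S> we get {p, q}. So FIRST(<C>) = {ε, p, q}.
FOLLOW(<S>) includes $ since <S> is the start symbol.
FOLLOW(<S>): in <E>::=<A> <S>, the suffix after <S> is empty, so FOLLOW(<S>) ⊇ FOLLOW(<E>) = {$, p, q}; in <A>::=<S> <A> p <C>, <S> is followed by <A> p <C> with FIRST {p, q}; in <C>::=<A> q q <S>, the suffix after <S> is empty, so FOLLOW(<S>) ⊇ FOLLOW(<C>) = {$, p, q}. Thus FOLLOW(<S>) = {$, p, q}.
FOLLOW(<E>): in <S>::=<E>, the suffix after <E> is empty, so FOLLOW(<E>) ⊇ FOLLOW(<S>) = {$, p, q}. Thus FOLLOW(<E>) = {$, p, q}.
FOLLOW(<A>): in <E>::=<A>, the suffix after <A> is empty, so FOLLOW(<A>) ⊇ FOLLOW(<E>) = {$, p, q}; in <E>::=<A> <S>, <A> is followed by <S> with FIRST {ε, p, q}; in <E>::=<A> <S>, the suffix after <A> is nullable, so FOLLOW(<A>) ⊇ FOLLOW(<E>) = {$, p, q}; in <A>::=<S> <A> p <C>, <A> is followed by p <C> with FIRST {p}; in <C>::=<A> q q <S>, <A> is followed by q q <S> with FIRST {q}. Thus FOLLOW(<A>) = {$, p, q}.
FOLLOW(<C>): in <A>::=<S> <A> p <C>, the suffix after <C> is empty, so FOLLOW(<C>) ⊇ FOLLOW(<A>) = {$, p, q}. Thus FOLLOW(<C>) = {$, p, q}.

{$, p, q}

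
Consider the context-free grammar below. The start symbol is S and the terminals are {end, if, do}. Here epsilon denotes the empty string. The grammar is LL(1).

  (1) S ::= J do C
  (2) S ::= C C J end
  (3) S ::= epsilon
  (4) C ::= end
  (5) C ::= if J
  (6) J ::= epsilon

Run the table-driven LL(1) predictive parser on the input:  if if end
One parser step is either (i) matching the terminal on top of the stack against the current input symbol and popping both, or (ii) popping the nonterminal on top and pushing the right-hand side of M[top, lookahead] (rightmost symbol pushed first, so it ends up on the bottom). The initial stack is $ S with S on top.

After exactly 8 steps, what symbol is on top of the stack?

end

     Stack           Input        Action
  1  $ S             if if end $  expand S ::= C C J end
  2  $ end J C C     if if end $  expand C ::= if J
  3  $ end J C J if  if if end $  match if
  4  $ end J C J     if end $     expand J ::= epsilon
  5  $ end J C       if end $     expand C ::= if J
  6  $ end J J if    if end $     match if
  7  $ end J J       end $        expand J ::= epsilon
  8  $ end J         end $        expand J ::= epsilon
Stack after step 8: $ end (top = end).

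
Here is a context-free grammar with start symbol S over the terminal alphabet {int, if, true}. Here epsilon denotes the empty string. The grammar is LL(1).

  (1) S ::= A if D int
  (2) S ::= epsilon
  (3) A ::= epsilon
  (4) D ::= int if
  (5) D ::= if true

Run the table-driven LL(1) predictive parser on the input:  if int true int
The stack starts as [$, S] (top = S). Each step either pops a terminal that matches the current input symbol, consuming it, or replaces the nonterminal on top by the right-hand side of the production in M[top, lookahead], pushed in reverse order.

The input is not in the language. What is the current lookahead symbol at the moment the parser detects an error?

     Stack         Input              Action
  1  $ S           if int true int $  expand S ::= A if D int
  2  $ int D if A  if int true int $  expand A ::= epsilon
  3  $ int D if    if int true int $  match if
  4  $ int D       int true int $     expand D ::= int if
  5  $ int if int  int true int $     match int
  6  $ int if      true int $         error: top is terminal if but lookahead is true

true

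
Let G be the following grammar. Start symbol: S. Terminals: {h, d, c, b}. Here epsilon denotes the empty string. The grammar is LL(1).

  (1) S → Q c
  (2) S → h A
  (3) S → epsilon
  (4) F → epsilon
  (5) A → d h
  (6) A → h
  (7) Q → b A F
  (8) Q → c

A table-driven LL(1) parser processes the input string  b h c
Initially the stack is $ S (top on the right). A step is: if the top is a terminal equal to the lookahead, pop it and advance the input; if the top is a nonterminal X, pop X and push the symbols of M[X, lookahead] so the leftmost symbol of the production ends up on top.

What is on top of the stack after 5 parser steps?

F

     Stack      Input    Action
  1  $ S        b h c $  expand S → Q c
  2  $ c Q      b h c $  expand Q → b A F
  3  $ c F A b  b h c $  match b
  4  $ c F A    h c $    expand A → h
  5  $ c F h    h c $    match h
Stack after step 5: $ c F (top = F).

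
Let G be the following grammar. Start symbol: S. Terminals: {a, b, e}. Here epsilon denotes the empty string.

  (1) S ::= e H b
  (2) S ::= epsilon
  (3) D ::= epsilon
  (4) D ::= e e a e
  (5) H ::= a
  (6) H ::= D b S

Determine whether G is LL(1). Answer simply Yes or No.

FIRST(S) = {epsilon, e}
FIRST(D) = {epsilon, e}
FIRST(H) = {a, b, e}
FOLLOW(S) = {$, b}
FOLLOW(D) = {b}
FOLLOW(H) = {b}
Each cell of M receives at most one production.

Yes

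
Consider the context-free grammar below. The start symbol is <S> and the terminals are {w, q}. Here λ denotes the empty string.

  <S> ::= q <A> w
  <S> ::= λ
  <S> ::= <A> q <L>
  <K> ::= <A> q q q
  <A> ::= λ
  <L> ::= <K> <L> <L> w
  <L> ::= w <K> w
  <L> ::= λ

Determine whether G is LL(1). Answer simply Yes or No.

FIRST(<S>) = {λ, q}
FIRST(<K>) = {q}
FIRST(<A>) = {λ}
FIRST(<L>) = {λ, q, w}
FOLLOW(<S>) = {$}
FOLLOW(<K>) = {q, w}
FOLLOW(<A>) = {q, w}
FOLLOW(<L>) = {$, q, w}
Cell M[<L>, q] receives both <L> ::= <K> <L> <L> w and <L> ::= λ — the grammar is not LL(1).

No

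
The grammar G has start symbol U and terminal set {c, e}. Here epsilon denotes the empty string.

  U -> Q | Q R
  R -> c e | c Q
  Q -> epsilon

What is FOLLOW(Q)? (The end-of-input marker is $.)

FIRST(R) = {c}
FIRST(Q) = {epsilon}
FIRST(U) = {epsilon, c}  (via Q, Q R)
FOLLOW(U) includes $ since U is the start symbol.
FOLLOW(U): U appears on no right-hand side. Thus FOLLOW(U) = {$}.
FOLLOW(R): in U->Q R, the suffix after R is empty, so FOLLOW(R) ⊇ FOLLOW(U) = {$}. Thus FOLLOW(R) = {$}.
FOLLOW(Q): in U->Q, the suffix after Q is empty, so FOLLOW(Q) ⊇ FOLLOW(U) = {$}; in U->Q R, Q is followed by R with FIRST {c}; in R->c Q, the suffix after Q is empty, so FOLLOW(Q) ⊇ FOLLOW(R) = {$}. Thus FOLLOW(Q) = {$, c}.

{$, c}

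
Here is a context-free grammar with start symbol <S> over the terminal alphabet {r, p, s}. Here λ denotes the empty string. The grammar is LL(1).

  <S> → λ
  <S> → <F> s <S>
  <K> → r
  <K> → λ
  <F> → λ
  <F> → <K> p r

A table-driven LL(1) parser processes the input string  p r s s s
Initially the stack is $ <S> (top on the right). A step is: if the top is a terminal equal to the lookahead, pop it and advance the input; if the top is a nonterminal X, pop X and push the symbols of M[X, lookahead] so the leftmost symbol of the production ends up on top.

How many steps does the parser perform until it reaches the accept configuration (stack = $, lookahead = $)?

      Stack            Input        Action
   1  $ <S>            p r s s s $  expand <S> → <F> s <S>
   2  $ <S> s <F>      p r s s s $  expand <F> → <K> p r
   3  $ <S> s r p <K>  p r s s s $  expand <K> → λ
   4  $ <S> s r p      p r s s s $  match p
   5  $ <S> s r        r s s s $    match r
   6  $ <S> s          s s s $      match s
   7  $ <S>            s s $        expand <S> → <F> s <S>
   8  $ <S> s <F>      s s $        expand <F> → λ
   9  $ <S> s          s s $        match s
  10  $ <S>            s $          expand <S> → <F> s <S>
  11  $ <S> s <F>      s $          expand <F> → λ
  12  $ <S> s          s $          match s
  13  $ <S>            $            expand <S> → λ
Accept reached after 13 steps.

13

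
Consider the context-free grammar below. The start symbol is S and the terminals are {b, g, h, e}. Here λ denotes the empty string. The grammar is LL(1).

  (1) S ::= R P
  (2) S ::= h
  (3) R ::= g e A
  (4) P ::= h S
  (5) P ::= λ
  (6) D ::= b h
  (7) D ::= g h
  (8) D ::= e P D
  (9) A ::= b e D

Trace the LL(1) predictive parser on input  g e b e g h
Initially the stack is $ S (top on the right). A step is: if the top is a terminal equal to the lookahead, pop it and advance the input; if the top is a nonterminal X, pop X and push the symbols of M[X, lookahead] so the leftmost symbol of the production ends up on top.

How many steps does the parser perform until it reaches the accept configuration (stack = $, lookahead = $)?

step 1: stack=$ S  input=g e b e g h $  — expand S ::= R P
step 2: stack=$ P R  input=g e b e g h $  — expand R ::= g e A
step 3: stack=$ P A e g  input=g e b e g h $  — match g
step 4: stack=$ P A e  input=e b e g h $  — match e
step 5: stack=$ P A  input=b e g h $  — expand A ::= b e D
step 6: stack=$ P D e b  input=b e g h $  — match b
step 7: stack=$ P D e  input=e g h $  — match e
step 8: stack=$ P D  input=g h $  — expand D ::= g h
step 9: stack=$ P h g  input=g h $  — match g
step 10: stack=$ P h  input=h $  — match h
step 11: stack=$ P  input=$  — expand P ::= λ
Accept reached after 11 steps.

11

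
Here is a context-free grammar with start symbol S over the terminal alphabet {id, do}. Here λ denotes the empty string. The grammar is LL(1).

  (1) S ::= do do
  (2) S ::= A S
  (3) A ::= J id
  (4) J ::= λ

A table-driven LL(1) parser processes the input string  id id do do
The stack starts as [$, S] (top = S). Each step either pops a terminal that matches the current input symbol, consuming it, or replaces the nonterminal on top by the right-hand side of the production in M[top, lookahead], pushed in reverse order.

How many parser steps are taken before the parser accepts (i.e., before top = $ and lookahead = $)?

      Stack     Input          Action
   1  $ S       id id do do $  expand S ::= A S
   2  $ S A     id id do do $  expand A ::= J id
   3  $ S id J  id id do do $  expand J ::= λ
   4  $ S id    id id do do $  match id
   5  $ S       id do do $     expand S ::= A S
   6  $ S A     id do do $     expand A ::= J id
   7  $ S id J  id do do $     expand J ::= λ
   8  $ S id    id do do $     match id
   9  $ S       do do $        expand S ::= do do
  10  $ do do   do do $        match do
  11  $ do      do $           match do
Accept reached after 11 steps.

11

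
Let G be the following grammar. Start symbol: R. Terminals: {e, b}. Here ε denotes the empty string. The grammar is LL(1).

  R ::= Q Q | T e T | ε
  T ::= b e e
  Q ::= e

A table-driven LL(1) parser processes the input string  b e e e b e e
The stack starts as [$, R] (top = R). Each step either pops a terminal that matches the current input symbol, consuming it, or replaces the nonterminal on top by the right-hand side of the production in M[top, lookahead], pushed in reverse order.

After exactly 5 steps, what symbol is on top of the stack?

e

     Stack        Input            Action
  1  $ R          b e e e b e e $  expand R ::= T e T
  2  $ T e T      b e e e b e e $  expand T ::= b e e
  3  $ T e e e b  b e e e b e e $  match b
  4  $ T e e e    e e e b e e $    match e
  5  $ T e e      e e b e e $      match e
Stack after step 5: $ T e (top = e).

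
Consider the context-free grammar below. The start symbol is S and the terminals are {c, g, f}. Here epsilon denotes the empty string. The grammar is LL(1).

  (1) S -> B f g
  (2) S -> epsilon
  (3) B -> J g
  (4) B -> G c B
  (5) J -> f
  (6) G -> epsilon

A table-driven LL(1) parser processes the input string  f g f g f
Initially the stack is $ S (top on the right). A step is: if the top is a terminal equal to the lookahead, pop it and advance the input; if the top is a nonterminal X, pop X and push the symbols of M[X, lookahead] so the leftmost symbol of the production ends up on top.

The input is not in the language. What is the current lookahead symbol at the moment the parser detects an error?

f

step 1: stack=$ S  input=f g f g f $  — expand S -> B f g
step 2: stack=$ g f B  input=f g f g f $  — expand B -> J g
step 3: stack=$ g f g J  input=f g f g f $  — expand J -> f
step 4: stack=$ g f g f  input=f g f g f $  — match f
step 5: stack=$ g f g  input=g f g f $  — match g
step 6: stack=$ g f  input=f g f $  — match f
step 7: stack=$ g  input=g f $  — match g
step 8: stack=$  input=f $  — error: stack empty but input remains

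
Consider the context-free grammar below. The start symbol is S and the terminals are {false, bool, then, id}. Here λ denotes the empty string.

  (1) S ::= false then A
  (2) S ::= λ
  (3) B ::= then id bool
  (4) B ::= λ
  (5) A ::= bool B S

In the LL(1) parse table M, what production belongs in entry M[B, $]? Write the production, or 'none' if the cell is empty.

B ::= λ

FIRST(S) = {λ, false}
FIRST(B) = {λ, then}
FIRST(A) = {bool}
FOLLOW(S) includes $ since S is the start symbol.
FOLLOW(A): in S::=false then A, the suffix after A is empty, so FOLLOW(A) ⊇ FOLLOW(S) = {$}. Thus FOLLOW(A) = {$}.
FOLLOW(B): in A::=bool B S, B is followed by S with FIRST {λ, false}; in A::=bool B S, the suffix after B is nullable, so FOLLOW(B) ⊇ FOLLOW(A) = {$}. Thus FOLLOW(B) = {$, false}.
For B ::= then id bool: FIRST(then id bool) = {then}, so it goes in M[B, t] for t ∈ {then}.
For B ::= λ: FIRST(λ) = {λ}, so it goes in M[B, t] for t ∈ {}; since λ ∈ FIRST, also for every t ∈ FOLLOW(B) = {$, false}.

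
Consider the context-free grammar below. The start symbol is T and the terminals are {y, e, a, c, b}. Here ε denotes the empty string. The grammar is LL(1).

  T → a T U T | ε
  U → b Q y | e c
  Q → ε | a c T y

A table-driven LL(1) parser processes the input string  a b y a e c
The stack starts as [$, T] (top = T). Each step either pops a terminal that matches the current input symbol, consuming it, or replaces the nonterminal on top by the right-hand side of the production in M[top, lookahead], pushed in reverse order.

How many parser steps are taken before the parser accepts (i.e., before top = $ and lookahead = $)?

step 1: stack=$ T  input=a b y a e c $  — expand T → a T U T
step 2: stack=$ T U T a  input=a b y a e c $  — match a
step 3: stack=$ T U T  input=b y a e c $  — expand T → ε
step 4: stack=$ T U  input=b y a e c $  — expand U → b Q y
step 5: stack=$ T y Q b  input=b y a e c $  — match b
step 6: stack=$ T y Q  input=y a e c $  — expand Q → ε
step 7: stack=$ T y  input=y a e c $  — match y
step 8: stack=$ T  input=a e c $  — expand T → a T U T
step 9: stack=$ T U T a  input=a e c $  — match a
step 10: stack=$ T U T  input=e c $  — expand T → ε
step 11: stack=$ T U  input=e c $  — expand U → e c
step 12: stack=$ T c e  input=e c $  — match e
step 13: stack=$ T c  input=c $  — match c
step 14: stack=$ T  input=$  — expand T → ε
Accept reached after 14 steps.

14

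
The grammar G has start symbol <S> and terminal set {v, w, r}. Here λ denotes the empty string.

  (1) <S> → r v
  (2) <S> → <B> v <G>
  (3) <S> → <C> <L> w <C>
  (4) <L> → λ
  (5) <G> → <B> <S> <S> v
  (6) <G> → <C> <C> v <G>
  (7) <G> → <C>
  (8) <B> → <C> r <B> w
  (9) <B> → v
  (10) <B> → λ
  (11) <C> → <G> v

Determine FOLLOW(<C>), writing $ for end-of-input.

{$, r, v, w}

FIRST(<L>): from <L>→λ we get {λ}. So FIRST(<L>) = {λ}.
FIRST(<S>): from <S>→r v we get {r}; from <S>→<B> v <G> we get {r, v}; from <S>→<C> <L> w <C> we get {r, v}. So FIRST(<S>) = {r, v}.
FIRST(<G>): from <G>→<B> <S> <S> v we get {r, v}; from <G>→<C> <C> v <G> we get {r, v}; from <G>→<C> we get {r, v}. So FIRST(<G>) = {r, v}.
FIRST(<C>): from <C>→<G> v we get {r, v}. So FIRST(<C>) = {r, v}.
FIRST(<B>): from <B>→<C> r <B> w we get {r, v}; from <B>→v we get {v}; from <B>→λ we get {λ}. So FIRST(<B>) = {λ, r, v}.
FOLLOW(<S>) includes $ since <S> is the start symbol.
FOLLOW(<S>): in <G>→<B> <S> <S> v (occurrence 1), <S> is followed by <S> v with FIRST {r, v}; in <G>→<B> <S> <S> v (occurrence 2), <S> is followed by v with FIRST {v}. Thus FOLLOW(<S>) = {$, r, v}.
FOLLOW(<L>): in <S>→<C> <L> w <C>, <L> is followed by w <C> with FIRST {w}. Thus FOLLOW(<L>) = {w}.
FOLLOW(<G>): in <S>→<B> v <G>, the suffix after <G> is empty, so FOLLOW(<G>) ⊇ FOLLOW(<S>) = {$, r, v}; in <G>→<C> <C> v <G>, the suffix after <G> is empty (adds nothing new); in <C>→<G> v, <G> is followed by v with FIRST {v}. Thus FOLLOW(<G>) = {$, r, v}.
FOLLOW(<B>): in <S>→<B> v <G>, <B> is followed by v <G> with FIRST {v}; in <G>→<B> <S> <S> v, <B> is followed by <S> <S> v with FIRST {r, v}; in <B>→<C> r <B> w, <B> is followed by w with FIRST {w}. Thus FOLLOW(<B>) = {r, v, w}.
FOLLOW(<C>): in <S>→<C> <L> w <C> (occurrence 1), <C> is followed by <L> w <C> with FIRST {w}; in <S>→<C> <L> w <C> (occurrence 2), the suffix after <C> is empty, so FOLLOW(<C>) ⊇ FOLLOW(<S>) = {$, r, v}; in <G>→<C> <C> v <G> (occurrence 1), <C> is followed by <C> v <G> with FIRST {r, v}; in <G>→<C> <C> v <G> (occurrence 2), <C> is followed by v <G> with FIRST {v}; in <G>→<C>, the suffix after <C> is empty, so FOLLOW(<C>) ⊇ FOLLOW(<G>) = {$, r, v}; in <B>→<C> r <B> w, <C> is followed by r <B> w with FIRST {r}. Thus FOLLOW(<C>) = {$, r, v, w}.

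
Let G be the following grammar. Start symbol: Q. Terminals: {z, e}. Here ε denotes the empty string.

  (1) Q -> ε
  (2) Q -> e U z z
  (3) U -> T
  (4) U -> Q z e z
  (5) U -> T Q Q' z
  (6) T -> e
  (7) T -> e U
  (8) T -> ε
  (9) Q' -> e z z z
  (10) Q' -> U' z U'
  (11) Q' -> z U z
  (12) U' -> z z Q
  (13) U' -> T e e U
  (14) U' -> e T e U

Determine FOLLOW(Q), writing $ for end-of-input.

FIRST(Q) = {ε, e}
FIRST(T) = {ε, e}
FIRST(U') = {e, z}  (via T e e U)
FIRST(Q') = {e, z}  (via U' z U')
FIRST(U) = {ε, e, z}  (via T, Q z e z, T Q Q' z)
FOLLOW(Q) includes $ since Q is the start symbol.
FOLLOW(Q'): in U->T Q Q' z, Q' is followed by z with FIRST {z}. Thus FOLLOW(Q') = {z}.
FOLLOW(U'): in Q'->U' z U' (occurrence 1), U' is followed by z U' with FIRST {z}; in Q'->U' z U' (occurrence 2), the suffix after U' is empty, so FOLLOW(U') ⊇ FOLLOW(Q') = {z}. Thus FOLLOW(U') = {z}.
FOLLOW(Q): in U->Q z e z, Q is followed by z e z with FIRST {z}; in U->T Q Q' z, Q is followed by Q' z with FIRST {e, z}; in U'->z z Q, the suffix after Q is empty, so FOLLOW(Q) ⊇ FOLLOW(U') = {z}. Thus FOLLOW(Q) = {$, e, z}.
FOLLOW(U): in Q->e U z z, U is followed by z z with FIRST {z}; in T->e U, the suffix after U is empty, so FOLLOW(U) ⊇ FOLLOW(T) = {e, z}; in Q'->z U z, U is followed by z with FIRST {z}; in U'->T e e U, the suffix after U is empty, so FOLLOW(U) ⊇ FOLLOW(U') = {z}; in U'->e T e U, the suffix after U is empty, so FOLLOW(U) ⊇ FOLLOW(U') = {z}. Thus FOLLOW(U) = {e, z}.
FOLLOW(T): in U->T, the suffix after T is empty, so FOLLOW(T) ⊇ FOLLOW(U) = {e, z}; in U->T Q Q' z, T is followed by Q Q' z with FIRST {e, z}; in U'->T e e U, T is followed by e e U with FIRST {e}; in U'->e T e U, T is followed by e U with FIRST {e}. Thus FOLLOW(T) = {e, z}.

{$, e, z}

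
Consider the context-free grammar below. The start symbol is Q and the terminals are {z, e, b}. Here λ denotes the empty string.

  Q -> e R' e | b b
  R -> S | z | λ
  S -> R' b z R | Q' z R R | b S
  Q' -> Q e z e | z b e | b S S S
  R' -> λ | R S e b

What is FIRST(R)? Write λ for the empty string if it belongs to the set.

FIRST(Q) = {b, e}
FIRST(Q') = {b, e, z}  (via Q e z e)
FIRST(R) = {λ, b, e, z}  (via S)
FIRST(S) = {b, e, z}  (via R' b z R, Q' z R R)
FIRST(R') = {λ, b, e, z}  (via R S e b)

{λ, b, e, z}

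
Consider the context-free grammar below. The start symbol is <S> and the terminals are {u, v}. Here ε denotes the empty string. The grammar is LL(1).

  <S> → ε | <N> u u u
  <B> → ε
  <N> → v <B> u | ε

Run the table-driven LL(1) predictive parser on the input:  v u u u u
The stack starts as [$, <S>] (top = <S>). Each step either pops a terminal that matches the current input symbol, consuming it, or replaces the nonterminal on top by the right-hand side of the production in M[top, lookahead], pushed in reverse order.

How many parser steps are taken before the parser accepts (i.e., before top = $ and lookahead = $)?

step 1: stack=$ <S>  input=v u u u u $  — expand <S> → <N> u u u
step 2: stack=$ u u u <N>  input=v u u u u $  — expand <N> → v <B> u
step 3: stack=$ u u u u <B> v  input=v u u u u $  — match v
step 4: stack=$ u u u u <B>  input=u u u u $  — expand <B> → ε
step 5: stack=$ u u u u  input=u u u u $  — match u
step 6: stack=$ u u u  input=u u u $  — match u
step 7: stack=$ u u  input=u u $  — match u
step 8: stack=$ u  input=u $  — match u
Accept reached after 8 steps.

8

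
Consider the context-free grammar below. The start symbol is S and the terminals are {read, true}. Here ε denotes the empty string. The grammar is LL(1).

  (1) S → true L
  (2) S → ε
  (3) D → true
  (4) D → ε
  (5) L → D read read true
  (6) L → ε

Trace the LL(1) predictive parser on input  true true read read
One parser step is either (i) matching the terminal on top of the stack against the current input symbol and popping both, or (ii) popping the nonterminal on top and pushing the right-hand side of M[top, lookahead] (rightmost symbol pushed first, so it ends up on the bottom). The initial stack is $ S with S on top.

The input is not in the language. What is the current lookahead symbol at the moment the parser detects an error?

$

     Stack                  Input                  Action
  1  $ S                    true true read read $  expand S → true L
  2  $ L true               true true read read $  match true
  3  $ L                    true read read $       expand L → D read read true
  4  $ true read read D     true read read $       expand D → true
  5  $ true read read true  true read read $       match true
  6  $ true read read       read read $            match read
  7  $ true read            read $                 match read
  8  $ true                 $                      error: top is terminal true but lookahead is $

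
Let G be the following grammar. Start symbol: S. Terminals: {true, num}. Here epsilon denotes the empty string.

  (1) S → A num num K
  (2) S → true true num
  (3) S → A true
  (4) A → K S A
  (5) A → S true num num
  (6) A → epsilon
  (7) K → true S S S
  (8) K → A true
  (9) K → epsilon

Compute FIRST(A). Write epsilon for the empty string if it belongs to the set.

FIRST(S): from S→A num num K we get {num, true}; from S→true true num we get {true}; from S→A true we get {num, true}. So FIRST(S) = {num, true}.
FIRST(A): from A→K S A we get {num, true}; from A→S true num num we get {num, true}; from A→epsilon we get {epsilon}. So FIRST(A) = {epsilon, num, true}.
FIRST(K): from K→true S S S we get {true}; from K→A true we get {num, true}; from K→epsilon we get {epsilon}. So FIRST(K) = {epsilon, num, true}.

{epsilon, num, true}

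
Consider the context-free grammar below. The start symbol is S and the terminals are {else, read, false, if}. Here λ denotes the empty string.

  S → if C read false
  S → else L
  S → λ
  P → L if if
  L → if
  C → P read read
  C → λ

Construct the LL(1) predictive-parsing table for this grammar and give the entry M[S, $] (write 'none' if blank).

FIRST(S): from S→if C read false we get {if}; from S→else L we get {else}; from S→λ we get {λ}. So FIRST(S) = {λ, else, if}.
FIRST(L): from L→if we get {if}. So FIRST(L) = {if}.
FIRST(P): from P→L if if we get {if}. So FIRST(P) = {if}.
FIRST(C): from C→P read read we get {if}; from C→λ we get {λ}. So FIRST(C) = {λ, if}.
FOLLOW(S) includes $ since S is the start symbol.
FOLLOW(S): S appears on no right-hand side. Thus FOLLOW(S) = {$}.
For S → if C read false: FIRST(if C read false) = {if}, so it goes in M[S, t] for t ∈ {if}.
For S → else L: FIRST(else L) = {else}, so it goes in M[S, t] for t ∈ {else}.
For S → λ: FIRST(λ) = {λ}, so it goes in M[S, t] for t ∈ {}; since λ ∈ FIRST, also for every t ∈ FOLLOW(S) = {$}.

S → λ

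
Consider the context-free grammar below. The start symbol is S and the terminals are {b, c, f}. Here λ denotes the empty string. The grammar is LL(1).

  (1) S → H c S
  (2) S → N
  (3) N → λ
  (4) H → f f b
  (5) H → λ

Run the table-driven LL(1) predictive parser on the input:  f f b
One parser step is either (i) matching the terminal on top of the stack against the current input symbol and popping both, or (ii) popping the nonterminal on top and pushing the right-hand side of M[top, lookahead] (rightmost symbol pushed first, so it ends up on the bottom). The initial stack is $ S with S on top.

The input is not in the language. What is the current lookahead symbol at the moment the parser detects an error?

$

step 1: stack=$ S  input=f f b $  — expand S → H c S
step 2: stack=$ S c H  input=f f b $  — expand H → f f b
step 3: stack=$ S c b f f  input=f f b $  — match f
step 4: stack=$ S c b f  input=f b $  — match f
step 5: stack=$ S c b  input=b $  — match b
step 6: stack=$ S c  input=$  — error: top is terminal c but lookahead is $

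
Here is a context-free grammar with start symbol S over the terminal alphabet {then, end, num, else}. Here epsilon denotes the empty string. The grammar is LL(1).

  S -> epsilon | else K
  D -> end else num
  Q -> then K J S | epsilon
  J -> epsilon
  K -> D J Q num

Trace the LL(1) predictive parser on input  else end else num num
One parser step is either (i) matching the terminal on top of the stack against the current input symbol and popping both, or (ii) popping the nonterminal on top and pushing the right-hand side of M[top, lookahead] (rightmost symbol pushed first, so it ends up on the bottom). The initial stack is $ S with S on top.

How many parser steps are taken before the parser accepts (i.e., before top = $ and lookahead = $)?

10

step 1: stack=$ S  input=else end else num num $  — expand S -> else K
step 2: stack=$ K else  input=else end else num num $  — match else
step 3: stack=$ K  input=end else num num $  — expand K -> D J Q num
step 4: stack=$ num Q J D  input=end else num num $  — expand D -> end else num
step 5: stack=$ num Q J num else end  input=end else num num $  — match end
step 6: stack=$ num Q J num else  input=else num num $  — match else
step 7: stack=$ num Q J num  input=num num $  — match num
step 8: stack=$ num Q J  input=num $  — expand J -> epsilon
step 9: stack=$ num Q  input=num $  — expand Q -> epsilon
step 10: stack=$ num  input=num $  — match num
Accept reached after 10 steps.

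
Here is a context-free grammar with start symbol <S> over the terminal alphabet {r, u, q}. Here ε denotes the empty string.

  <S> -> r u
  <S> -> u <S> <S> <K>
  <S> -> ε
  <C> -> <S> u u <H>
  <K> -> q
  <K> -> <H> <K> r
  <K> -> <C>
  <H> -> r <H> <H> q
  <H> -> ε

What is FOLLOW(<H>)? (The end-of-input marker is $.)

{$, q, r, u}

FIRST(<S>) = {ε, r, u}
FIRST(<H>) = {ε, r}
FIRST(<C>) = {r, u}  (via <S> u u <H>)
FIRST(<K>) = {q, r, u}  (via <H> <K> r, <C>)
FOLLOW(<S>) includes $ since <S> is the start symbol.
FOLLOW(<S>): in <S>->u <S> <S> <K> (occurrence 1), <S> is followed by <S> <K> with FIRST {q, r, u}; in <S>->u <S> <S> <K> (occurrence 2), <S> is followed by <K> with FIRST {q, r, u}; in <C>-><S> u u <H>, <S> is followed by u u <H> with FIRST {u}. Thus FOLLOW(<S>) = {$, q, r, u}.
FOLLOW(<K>): in <S>->u <S> <S> <K>, the suffix after <K> is empty, so FOLLOW(<K>) ⊇ FOLLOW(<S>) = {$, q, r, u}; in <K>-><H> <K> r, <K> is followed by r with FIRST {r}. Thus FOLLOW(<K>) = {$, q, r, u}.
FOLLOW(<C>): in <K>-><C>, the suffix after <C> is empty, so FOLLOW(<C>) ⊇ FOLLOW(<K>) = {$, q, r, u}. Thus FOLLOW(<C>) = {$, q, r, u}.
FOLLOW(<H>): in <C>-><S> u u <H>, the suffix after <H> is empty, so FOLLOW(<H>) ⊇ FOLLOW(<C>) = {$, q, r, u}; in <K>-><H> <K> r, <H> is followed by <K> r with FIRST {q, r, u}; in <H>->r <H> <H> q (occurrence 1), <H> is followed by <H> q with FIRST {q, r}; in <H>->r <H> <H> q (occurrence 2), <H> is followed by q with FIRST {q}. Thus FOLLOW(<H>) = {$, q, r, u}.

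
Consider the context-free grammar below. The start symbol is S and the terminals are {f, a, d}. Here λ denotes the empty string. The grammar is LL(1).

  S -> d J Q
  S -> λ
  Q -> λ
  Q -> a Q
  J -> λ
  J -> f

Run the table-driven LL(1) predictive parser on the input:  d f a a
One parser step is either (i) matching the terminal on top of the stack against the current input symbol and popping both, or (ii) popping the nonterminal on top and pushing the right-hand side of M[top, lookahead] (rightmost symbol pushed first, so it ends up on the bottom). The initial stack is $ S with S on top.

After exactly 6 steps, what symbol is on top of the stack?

step 1: stack=$ S  input=d f a a $  — expand S -> d J Q
step 2: stack=$ Q J d  input=d f a a $  — match d
step 3: stack=$ Q J  input=f a a $  — expand J -> f
step 4: stack=$ Q f  input=f a a $  — match f
step 5: stack=$ Q  input=a a $  — expand Q -> a Q
step 6: stack=$ Q a  input=a a $  — match a
Stack after step 6: $ Q (top = Q).

Q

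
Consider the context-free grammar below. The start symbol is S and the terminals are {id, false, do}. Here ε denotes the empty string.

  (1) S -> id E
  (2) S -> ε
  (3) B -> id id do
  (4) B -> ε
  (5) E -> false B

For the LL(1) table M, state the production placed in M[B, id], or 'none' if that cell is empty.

FIRST(S) = {ε, id}
FIRST(B) = {ε, id}
FIRST(E) = {false}
FOLLOW(S) includes $ since S is the start symbol.
FOLLOW(E): in S->id E, the suffix after E is empty, so FOLLOW(E) ⊇ FOLLOW(S) = {$}. Thus FOLLOW(E) = {$}.
FOLLOW(B): in E->false B, the suffix after B is empty, so FOLLOW(B) ⊇ FOLLOW(E) = {$}. Thus FOLLOW(B) = {$}.
For B -> id id do: FIRST(id id do) = {id}, so it goes in M[B, t] for t ∈ {id}.
For B -> ε: FIRST(ε) = {ε}, so it goes in M[B, t] for t ∈ {}; since ε ∈ FIRST, also for every t ∈ FOLLOW(B) = {$}.

B -> id id do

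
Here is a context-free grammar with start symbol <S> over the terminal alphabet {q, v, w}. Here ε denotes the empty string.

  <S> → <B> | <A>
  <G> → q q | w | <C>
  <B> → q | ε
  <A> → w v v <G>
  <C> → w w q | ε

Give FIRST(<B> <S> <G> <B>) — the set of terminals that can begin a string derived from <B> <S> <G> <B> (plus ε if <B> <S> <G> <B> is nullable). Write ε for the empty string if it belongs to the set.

{ε, q, w}

FIRST(<B>) = {ε, q}
FIRST(<A>) = {w}
FIRST(<C>) = {ε, w}
FIRST(<S>) = {ε, q, w}  (via <B>, <A>)
FIRST(<G>) = {ε, q, w}  (via <C>)
FIRST(<B> <S> <G> <B>): take FIRST of each symbol in turn, carrying on past any symbol whose FIRST contains ε; result {ε, q, w}.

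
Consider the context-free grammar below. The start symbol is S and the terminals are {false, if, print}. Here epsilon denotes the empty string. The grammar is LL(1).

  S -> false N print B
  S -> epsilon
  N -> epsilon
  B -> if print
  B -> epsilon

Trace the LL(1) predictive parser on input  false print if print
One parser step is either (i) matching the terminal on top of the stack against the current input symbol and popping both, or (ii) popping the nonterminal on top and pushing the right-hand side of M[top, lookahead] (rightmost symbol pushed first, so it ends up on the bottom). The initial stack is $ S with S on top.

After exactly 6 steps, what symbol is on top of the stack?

     Stack              Input                   Action
  1  $ S                false print if print $  expand S -> false N print B
  2  $ B print N false  false print if print $  match false
  3  $ B print N        print if print $        expand N -> epsilon
  4  $ B print          print if print $        match print
  5  $ B                if print $              expand B -> if print
  6  $ print if         if print $              match if
Stack after step 6: $ print (top = print).

print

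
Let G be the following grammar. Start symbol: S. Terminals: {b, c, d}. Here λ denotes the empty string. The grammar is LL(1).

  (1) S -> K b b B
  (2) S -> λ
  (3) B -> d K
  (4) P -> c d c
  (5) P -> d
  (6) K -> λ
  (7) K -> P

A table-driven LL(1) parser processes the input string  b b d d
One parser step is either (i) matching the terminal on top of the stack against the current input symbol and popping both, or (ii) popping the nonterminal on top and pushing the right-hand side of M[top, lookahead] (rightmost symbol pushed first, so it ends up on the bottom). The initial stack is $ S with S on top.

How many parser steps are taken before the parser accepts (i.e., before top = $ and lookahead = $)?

9

     Stack      Input      Action
  1  $ S        b b d d $  expand S -> K b b B
  2  $ B b b K  b b d d $  expand K -> λ
  3  $ B b b    b b d d $  match b
  4  $ B b      b d d $    match b
  5  $ B        d d $      expand B -> d K
  6  $ K d      d d $      match d
  7  $ K        d $        expand K -> P
  8  $ P        d $        expand P -> d
  9  $ d        d $        match d
Accept reached after 9 steps.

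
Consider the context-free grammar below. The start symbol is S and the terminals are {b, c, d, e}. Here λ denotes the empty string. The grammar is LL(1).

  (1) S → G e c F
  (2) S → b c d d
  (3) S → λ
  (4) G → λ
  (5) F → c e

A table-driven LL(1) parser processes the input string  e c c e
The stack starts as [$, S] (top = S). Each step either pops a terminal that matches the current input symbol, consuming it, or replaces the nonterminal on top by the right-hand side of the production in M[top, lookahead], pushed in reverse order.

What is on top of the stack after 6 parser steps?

     Stack      Input      Action
  1  $ S        e c c e $  expand S → G e c F
  2  $ F c e G  e c c e $  expand G → λ
  3  $ F c e    e c c e $  match e
  4  $ F c      c c e $    match c
  5  $ F        c e $      expand F → c e
  6  $ e c      c e $      match c
Stack after step 6: $ e (top = e).

e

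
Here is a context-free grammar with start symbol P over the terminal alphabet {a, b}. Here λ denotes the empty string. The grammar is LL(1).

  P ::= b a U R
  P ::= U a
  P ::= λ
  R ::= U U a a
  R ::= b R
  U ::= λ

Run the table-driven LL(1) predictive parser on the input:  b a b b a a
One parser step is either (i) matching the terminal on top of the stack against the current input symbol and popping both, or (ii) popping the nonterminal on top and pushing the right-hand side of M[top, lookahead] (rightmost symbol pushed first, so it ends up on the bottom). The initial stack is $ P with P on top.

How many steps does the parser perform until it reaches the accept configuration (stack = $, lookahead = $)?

13

step 1: stack=$ P  input=b a b b a a $  — expand P ::= b a U R
step 2: stack=$ R U a b  input=b a b b a a $  — match b
step 3: stack=$ R U a  input=a b b a a $  — match a
step 4: stack=$ R U  input=b b a a $  — expand U ::= λ
step 5: stack=$ R  input=b b a a $  — expand R ::= b R
step 6: stack=$ R b  input=b b a a $  — match b
step 7: stack=$ R  input=b a a $  — expand R ::= b R
step 8: stack=$ R b  input=b a a $  — match b
step 9: stack=$ R  input=a a $  — expand R ::= U U a a
step 10: stack=$ a a U U  input=a a $  — expand U ::= λ
step 11: stack=$ a a U  input=a a $  — expand U ::= λ
step 12: stack=$ a a  input=a a $  — match a
step 13: stack=$ a  input=a $  — match a
Accept reached after 13 steps.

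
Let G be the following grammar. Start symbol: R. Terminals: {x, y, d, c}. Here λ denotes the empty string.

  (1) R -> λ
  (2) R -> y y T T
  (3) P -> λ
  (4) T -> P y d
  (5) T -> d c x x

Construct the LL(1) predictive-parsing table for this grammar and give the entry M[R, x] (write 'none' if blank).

FIRST(R) = {λ, y}
FIRST(P) = {λ}
FIRST(T) = {d, y}  (via P y d)
FOLLOW(R) includes $ since R is the start symbol.
FOLLOW(R): R appears on no right-hand side. Thus FOLLOW(R) = {$}.
For R -> λ: FIRST(λ) = {λ}, so it goes in M[R, t] for t ∈ {}; since λ ∈ FIRST, also for every t ∈ FOLLOW(R) = {$}.
For R -> y y T T: FIRST(y y T T) = {y}, so it goes in M[R, t] for t ∈ {y}.
None of these place a production in M[R, x].

none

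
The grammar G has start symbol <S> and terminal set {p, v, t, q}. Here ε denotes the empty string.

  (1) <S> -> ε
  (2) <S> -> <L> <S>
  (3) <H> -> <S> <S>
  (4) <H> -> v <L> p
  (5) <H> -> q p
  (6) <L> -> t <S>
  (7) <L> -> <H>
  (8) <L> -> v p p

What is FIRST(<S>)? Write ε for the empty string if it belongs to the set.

FIRST(<S>) = {ε, q, t, v}  (via <L> <S>)
FIRST(<H>) = {ε, q, t, v}  (via <S> <S>)
FIRST(<L>) = {ε, q, t, v}  (via <H>)

{ε, q, t, v}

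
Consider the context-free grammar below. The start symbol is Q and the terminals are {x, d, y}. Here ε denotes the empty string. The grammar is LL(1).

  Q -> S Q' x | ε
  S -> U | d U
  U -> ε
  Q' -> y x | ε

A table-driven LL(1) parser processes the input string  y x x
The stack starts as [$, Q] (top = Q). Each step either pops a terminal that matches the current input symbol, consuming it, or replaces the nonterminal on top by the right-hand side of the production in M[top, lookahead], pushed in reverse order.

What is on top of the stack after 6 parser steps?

step 1: stack=$ Q  input=y x x $  — expand Q -> S Q' x
step 2: stack=$ x Q' S  input=y x x $  — expand S -> U
step 3: stack=$ x Q' U  input=y x x $  — expand U -> ε
step 4: stack=$ x Q'  input=y x x $  — expand Q' -> y x
step 5: stack=$ x x y  input=y x x $  — match y
step 6: stack=$ x x  input=x x $  — match x
Stack after step 6: $ x (top = x).

x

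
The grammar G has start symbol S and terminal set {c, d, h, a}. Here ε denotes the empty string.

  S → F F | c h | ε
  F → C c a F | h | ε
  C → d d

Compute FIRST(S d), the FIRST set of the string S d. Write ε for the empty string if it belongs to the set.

{c, d, h}

FIRST(C) = {d}
FIRST(F) = {ε, d, h}  (via C c a F)
FIRST(S) = {ε, c, d, h}  (via F F)
FIRST(S d): take FIRST of each symbol in turn, carrying on past any symbol whose FIRST contains ε; result {c, d, h}.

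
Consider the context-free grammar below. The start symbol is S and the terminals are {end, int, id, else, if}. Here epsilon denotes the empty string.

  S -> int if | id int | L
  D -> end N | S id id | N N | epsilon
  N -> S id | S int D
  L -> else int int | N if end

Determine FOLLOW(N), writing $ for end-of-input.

FIRST(S) = {else, id, int}  (via L)
FIRST(N) = {else, id, int}  (via S id, S int D)
FIRST(D) = {epsilon, else, end, id, int}  (via S id id, N N)
FIRST(L) = {else, id, int}  (via N if end)
FOLLOW(S) includes $ since S is the start symbol.
FOLLOW(S): in D->S id id, S is followed by id id with FIRST {id}; in N->S id, S is followed by id with FIRST {id}; in N->S int D, S is followed by int D with FIRST {int}. Thus FOLLOW(S) = {$, id, int}.
FOLLOW(L): in S->L, the suffix after L is empty, so FOLLOW(L) ⊇ FOLLOW(S) = {$, id, int}. Thus FOLLOW(L) = {$, id, int}.
FOLLOW(D): in N->S int D, the suffix after D is empty, so FOLLOW(D) ⊇ FOLLOW(N) = {else, id, if, int}. Thus FOLLOW(D) = {else, id, if, int}.
FOLLOW(N): in D->end N, the suffix after N is empty, so FOLLOW(N) ⊇ FOLLOW(D) = {else, id, if, int}; in D->N N (occurrence 1), N is followed by N with FIRST {else, id, int}; in D->N N (occurrence 2), the suffix after N is empty, so FOLLOW(N) ⊇ FOLLOW(D) = {else, id, if, int}; in L->N if end, N is followed by if end with FIRST {if}. Thus FOLLOW(N) = {else, id, if, int}.

{else, id, if, int}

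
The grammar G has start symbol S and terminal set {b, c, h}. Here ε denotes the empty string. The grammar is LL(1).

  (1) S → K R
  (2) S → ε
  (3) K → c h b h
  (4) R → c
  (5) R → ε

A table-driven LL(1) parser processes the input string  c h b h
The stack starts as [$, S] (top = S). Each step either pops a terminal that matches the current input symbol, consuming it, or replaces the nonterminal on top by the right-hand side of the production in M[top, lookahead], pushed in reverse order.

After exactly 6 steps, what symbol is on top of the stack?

step 1: stack=$ S  input=c h b h $  — expand S → K R
step 2: stack=$ R K  input=c h b h $  — expand K → c h b h
step 3: stack=$ R h b h c  input=c h b h $  — match c
step 4: stack=$ R h b h  input=h b h $  — match h
step 5: stack=$ R h b  input=b h $  — match b
step 6: stack=$ R h  input=h $  — match h
Stack after step 6: $ R (top = R).

R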